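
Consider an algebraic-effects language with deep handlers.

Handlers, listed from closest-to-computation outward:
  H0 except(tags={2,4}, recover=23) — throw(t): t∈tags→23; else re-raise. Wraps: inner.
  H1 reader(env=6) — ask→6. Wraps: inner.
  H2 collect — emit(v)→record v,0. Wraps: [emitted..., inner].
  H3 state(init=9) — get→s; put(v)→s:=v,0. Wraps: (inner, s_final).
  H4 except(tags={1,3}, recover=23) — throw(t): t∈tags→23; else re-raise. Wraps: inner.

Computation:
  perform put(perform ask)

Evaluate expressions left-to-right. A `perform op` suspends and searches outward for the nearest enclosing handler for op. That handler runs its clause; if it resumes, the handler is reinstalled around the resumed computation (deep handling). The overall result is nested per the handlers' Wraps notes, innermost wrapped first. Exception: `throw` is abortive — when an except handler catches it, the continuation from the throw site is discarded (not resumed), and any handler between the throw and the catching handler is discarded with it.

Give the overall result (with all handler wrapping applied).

Answer: ([0], 6)

Evaluation trace:
ask @ H1 ⇒ 6
put(6) @ H3 ⇒ s:=6
H0 returns 0
H1 returns 0
H2 returns [0]
H3 returns ([0], 6)
H4 returns ([0], 6)
= ([0], 6)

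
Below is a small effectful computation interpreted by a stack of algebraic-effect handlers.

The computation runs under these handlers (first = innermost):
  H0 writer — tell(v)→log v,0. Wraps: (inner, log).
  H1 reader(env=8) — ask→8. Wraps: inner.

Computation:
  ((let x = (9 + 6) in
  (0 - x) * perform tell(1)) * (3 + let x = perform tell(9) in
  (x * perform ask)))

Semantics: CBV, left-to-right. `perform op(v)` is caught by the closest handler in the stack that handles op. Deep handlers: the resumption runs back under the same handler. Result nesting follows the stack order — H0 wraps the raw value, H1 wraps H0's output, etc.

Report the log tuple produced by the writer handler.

Step-by-step:
tell(1) @ H0 ⇒ log+=1
tell(9) @ H0 ⇒ log+=9
ask @ H1 ⇒ 8
H0 returns (0, (1, 9))
H1 returns (0, (1, 9))
= (0, (1, 9))

Answer: (1, 9)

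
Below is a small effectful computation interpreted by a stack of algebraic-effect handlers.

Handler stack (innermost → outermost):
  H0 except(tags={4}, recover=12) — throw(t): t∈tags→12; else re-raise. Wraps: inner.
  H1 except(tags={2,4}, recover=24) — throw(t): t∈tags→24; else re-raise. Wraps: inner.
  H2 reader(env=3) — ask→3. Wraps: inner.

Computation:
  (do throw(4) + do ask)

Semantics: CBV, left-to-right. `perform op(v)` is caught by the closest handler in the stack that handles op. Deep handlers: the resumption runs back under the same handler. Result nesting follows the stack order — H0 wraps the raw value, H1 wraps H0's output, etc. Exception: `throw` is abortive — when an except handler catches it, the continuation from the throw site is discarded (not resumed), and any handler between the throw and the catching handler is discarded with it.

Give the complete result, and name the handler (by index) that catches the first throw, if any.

Answer: 12 ; first throw caught by: H0

Step-by-step:
throw(4) @ H0 caught ⇒ 12
H1 returns 12
H2 returns 12
= 12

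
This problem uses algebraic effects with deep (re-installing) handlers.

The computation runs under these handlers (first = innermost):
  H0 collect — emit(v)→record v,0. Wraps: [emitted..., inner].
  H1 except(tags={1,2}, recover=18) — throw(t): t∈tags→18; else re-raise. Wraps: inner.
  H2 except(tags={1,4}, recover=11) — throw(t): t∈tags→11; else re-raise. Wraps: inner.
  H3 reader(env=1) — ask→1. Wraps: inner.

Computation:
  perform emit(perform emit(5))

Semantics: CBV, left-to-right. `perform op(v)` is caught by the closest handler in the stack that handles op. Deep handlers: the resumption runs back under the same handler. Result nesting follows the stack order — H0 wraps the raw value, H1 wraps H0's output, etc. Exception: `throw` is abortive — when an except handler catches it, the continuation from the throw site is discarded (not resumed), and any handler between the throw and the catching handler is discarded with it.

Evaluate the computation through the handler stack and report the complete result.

Step-by-step:
emit(5) @ H0 ⇒ out+=5
emit(0) @ H0 ⇒ out+=0
H0 returns [5, 0, 0]
H1 returns [5, 0, 0]
H2 returns [5, 0, 0]
H3 returns [5, 0, 0]
= [5, 0, 0]

Answer: [5, 0, 0]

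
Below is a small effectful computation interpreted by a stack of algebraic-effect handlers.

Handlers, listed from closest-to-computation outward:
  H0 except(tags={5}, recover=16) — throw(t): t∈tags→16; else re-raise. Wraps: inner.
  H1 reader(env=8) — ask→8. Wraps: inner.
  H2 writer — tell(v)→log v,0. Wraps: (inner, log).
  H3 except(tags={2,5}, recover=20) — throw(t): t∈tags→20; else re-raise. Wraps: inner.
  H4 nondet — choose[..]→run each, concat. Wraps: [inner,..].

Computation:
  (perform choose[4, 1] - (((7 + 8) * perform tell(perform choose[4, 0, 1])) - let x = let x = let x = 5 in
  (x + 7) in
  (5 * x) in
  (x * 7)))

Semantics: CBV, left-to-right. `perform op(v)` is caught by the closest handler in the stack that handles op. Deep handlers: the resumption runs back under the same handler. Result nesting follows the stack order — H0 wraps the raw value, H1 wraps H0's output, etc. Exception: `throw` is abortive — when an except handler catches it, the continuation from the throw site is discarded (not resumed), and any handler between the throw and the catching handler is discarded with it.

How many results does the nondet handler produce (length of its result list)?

Working:
choose[4, 1] @ H4
  branch[0] choose=4:
    choose[4, 0, 1] @ H4
      branch[0] choose=4:
        tell(4) @ H2 ⇒ log+=4
        H0 returns 424
        H1 returns 424
        H2 returns (424, (4))
        H3 returns (424, (4))
        H4 returns [(424, (4))]
      branch[1] choose=0:
        tell(0) @ H2 ⇒ log+=0
        H0 returns 424
        H1 returns 424
        H2 returns (424, (0))
        H3 returns (424, (0))
        H4 returns [(424, (0))]
      branch[2] choose=1:
        tell(1) @ H2 ⇒ log+=1
        H0 returns 424
        H1 returns 424
        H2 returns (424, (1))
        H3 returns (424, (1))
        H4 returns [(424, (1))]
  branch[1] choose=1:
    choose[4, 0, 1] @ H4
      branch[0] choose=4:
        tell(4) @ H2 ⇒ log+=4
        H0 returns 421
        H1 returns 421
        H2 returns (421, (4))
        H3 returns (421, (4))
        H4 returns [(421, (4))]
      branch[1] choose=0:
        tell(0) @ H2 ⇒ log+=0
        H0 returns 421
        H1 returns 421
        H2 returns (421, (0))
        H3 returns (421, (0))
        H4 returns [(421, (0))]
      branch[2] choose=1:
        tell(1) @ H2 ⇒ log+=1
        H0 returns 421
        H1 returns 421
        H2 returns (421, (1))
        H3 returns (421, (1))
        H4 returns [(421, (1))]
= [(424, (4)), (424, (0)), (424, (1)), (421, (4)), (421, (0)), (421, (1))]

Answer: 6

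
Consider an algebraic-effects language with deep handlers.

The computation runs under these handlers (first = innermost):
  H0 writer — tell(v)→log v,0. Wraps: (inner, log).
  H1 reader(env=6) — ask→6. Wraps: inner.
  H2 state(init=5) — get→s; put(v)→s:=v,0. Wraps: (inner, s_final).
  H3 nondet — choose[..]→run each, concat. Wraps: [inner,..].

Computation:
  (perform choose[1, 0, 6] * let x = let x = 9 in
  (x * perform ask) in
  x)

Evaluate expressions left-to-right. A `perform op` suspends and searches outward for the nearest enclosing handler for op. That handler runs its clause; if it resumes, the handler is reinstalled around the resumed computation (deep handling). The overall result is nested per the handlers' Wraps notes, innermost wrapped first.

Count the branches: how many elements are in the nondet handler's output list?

Answer: 3

Step-by-step:
choose[1, 0, 6] @ H3
  branch[0] choose=1:
    ask @ H1 ⇒ 6
    H0 returns (54, ())
    H1 returns (54, ())
    H2 returns ((54, ()), 5)
    H3 returns [((54, ()), 5)]
  branch[1] choose=0:
    ask @ H1 ⇒ 6
    H0 returns (0, ())
    H1 returns (0, ())
    H2 returns ((0, ()), 5)
    H3 returns [((0, ()), 5)]
  branch[2] choose=6:
    ask @ H1 ⇒ 6
    H0 returns (324, ())
    H1 returns (324, ())
    H2 returns ((324, ()), 5)
    H3 returns [((324, ()), 5)]
= [((54, ()), 5), ((0, ()), 5), ((324, ()), 5)]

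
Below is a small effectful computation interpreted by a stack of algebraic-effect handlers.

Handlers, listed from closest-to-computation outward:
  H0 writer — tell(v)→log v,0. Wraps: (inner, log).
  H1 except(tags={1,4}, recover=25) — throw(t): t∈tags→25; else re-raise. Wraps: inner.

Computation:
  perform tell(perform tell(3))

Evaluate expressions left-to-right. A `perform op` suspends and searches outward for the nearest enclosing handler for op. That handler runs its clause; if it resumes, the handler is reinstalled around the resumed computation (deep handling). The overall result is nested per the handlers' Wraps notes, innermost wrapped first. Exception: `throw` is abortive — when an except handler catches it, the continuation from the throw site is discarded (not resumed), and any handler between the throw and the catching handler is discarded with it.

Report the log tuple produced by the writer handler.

Answer: (3, 0)

Working:
tell(3) @ H0 ⇒ log+=3
tell(0) @ H0 ⇒ log+=0
H0 returns (0, (3, 0))
H1 returns (0, (3, 0))
= (0, (3, 0))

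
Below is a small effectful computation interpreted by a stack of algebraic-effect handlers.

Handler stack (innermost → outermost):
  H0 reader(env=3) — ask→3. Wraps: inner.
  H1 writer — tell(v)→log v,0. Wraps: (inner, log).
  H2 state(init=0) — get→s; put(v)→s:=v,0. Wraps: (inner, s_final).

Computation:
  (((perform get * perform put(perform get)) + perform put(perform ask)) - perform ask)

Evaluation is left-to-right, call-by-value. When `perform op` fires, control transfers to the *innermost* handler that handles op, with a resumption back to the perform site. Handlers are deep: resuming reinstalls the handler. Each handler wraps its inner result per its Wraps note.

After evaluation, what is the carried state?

Answer: 3

Evaluation trace:
get @ H2 ⇒ 0
get @ H2 ⇒ 0
put(0) @ H2 ⇒ s:=0
ask @ H0 ⇒ 3
put(3) @ H2 ⇒ s:=3
ask @ H0 ⇒ 3
H0 returns -3
H1 returns (-3, ())
H2 returns ((-3, ()), 3)
= ((-3, ()), 3)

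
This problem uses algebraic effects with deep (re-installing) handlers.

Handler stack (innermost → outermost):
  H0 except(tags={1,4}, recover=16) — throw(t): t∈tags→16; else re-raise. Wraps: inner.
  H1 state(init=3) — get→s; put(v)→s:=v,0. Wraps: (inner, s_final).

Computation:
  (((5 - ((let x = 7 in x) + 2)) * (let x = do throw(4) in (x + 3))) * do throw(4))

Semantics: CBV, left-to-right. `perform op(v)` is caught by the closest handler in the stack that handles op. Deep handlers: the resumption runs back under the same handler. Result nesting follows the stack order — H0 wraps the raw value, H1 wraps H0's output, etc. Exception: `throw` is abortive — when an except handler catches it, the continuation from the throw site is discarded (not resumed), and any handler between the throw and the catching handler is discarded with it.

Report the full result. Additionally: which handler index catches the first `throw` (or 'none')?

Answer: (16, 3) ; first throw caught by: H0

Step-by-step:
throw(4) @ H0 caught ⇒ 16
H1 returns (16, 3)
= (16, 3)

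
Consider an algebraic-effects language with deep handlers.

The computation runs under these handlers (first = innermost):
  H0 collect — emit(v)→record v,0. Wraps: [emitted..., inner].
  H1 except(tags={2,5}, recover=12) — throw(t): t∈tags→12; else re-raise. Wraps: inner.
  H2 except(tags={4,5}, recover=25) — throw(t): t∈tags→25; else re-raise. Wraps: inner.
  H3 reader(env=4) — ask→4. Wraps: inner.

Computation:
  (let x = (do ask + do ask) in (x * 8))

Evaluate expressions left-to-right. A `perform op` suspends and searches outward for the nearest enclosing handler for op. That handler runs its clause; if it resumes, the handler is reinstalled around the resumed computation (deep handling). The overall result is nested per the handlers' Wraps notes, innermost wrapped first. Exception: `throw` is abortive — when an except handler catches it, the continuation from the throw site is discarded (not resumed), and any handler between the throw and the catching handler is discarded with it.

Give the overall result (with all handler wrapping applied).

Answer: [64]

Evaluation trace:
ask @ H3 ⇒ 4
ask @ H3 ⇒ 4
H0 returns [64]
H1 returns [64]
H2 returns [64]
H3 returns [64]
= [64]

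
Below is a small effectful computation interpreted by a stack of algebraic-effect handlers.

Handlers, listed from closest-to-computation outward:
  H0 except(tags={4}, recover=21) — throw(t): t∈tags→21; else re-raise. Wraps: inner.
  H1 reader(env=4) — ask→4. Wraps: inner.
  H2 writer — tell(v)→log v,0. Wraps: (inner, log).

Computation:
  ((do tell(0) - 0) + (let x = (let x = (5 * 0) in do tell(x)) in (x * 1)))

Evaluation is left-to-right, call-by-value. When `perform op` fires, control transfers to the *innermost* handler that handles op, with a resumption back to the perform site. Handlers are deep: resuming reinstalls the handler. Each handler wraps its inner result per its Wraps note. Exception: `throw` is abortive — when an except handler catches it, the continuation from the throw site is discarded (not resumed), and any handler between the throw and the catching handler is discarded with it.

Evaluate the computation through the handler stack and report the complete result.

Step-by-step:
tell(0) @ H2 ⇒ log+=0
tell(0) @ H2 ⇒ log+=0
H0 returns 0
H1 returns 0
H2 returns (0, (0, 0))
= (0, (0, 0))

Answer: (0, (0, 0))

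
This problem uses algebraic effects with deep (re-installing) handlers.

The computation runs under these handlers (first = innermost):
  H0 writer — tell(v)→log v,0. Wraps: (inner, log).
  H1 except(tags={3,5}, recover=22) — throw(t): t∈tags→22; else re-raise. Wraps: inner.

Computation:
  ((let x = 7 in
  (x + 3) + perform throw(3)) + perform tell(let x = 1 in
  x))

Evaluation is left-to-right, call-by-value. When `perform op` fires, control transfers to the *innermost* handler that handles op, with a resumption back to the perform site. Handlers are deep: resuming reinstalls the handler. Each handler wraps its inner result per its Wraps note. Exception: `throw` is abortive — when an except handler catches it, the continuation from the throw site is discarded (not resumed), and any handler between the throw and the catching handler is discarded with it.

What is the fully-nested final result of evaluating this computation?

Step-by-step:
throw(3) @ H1 caught ⇒ 22
= 22

Answer: 22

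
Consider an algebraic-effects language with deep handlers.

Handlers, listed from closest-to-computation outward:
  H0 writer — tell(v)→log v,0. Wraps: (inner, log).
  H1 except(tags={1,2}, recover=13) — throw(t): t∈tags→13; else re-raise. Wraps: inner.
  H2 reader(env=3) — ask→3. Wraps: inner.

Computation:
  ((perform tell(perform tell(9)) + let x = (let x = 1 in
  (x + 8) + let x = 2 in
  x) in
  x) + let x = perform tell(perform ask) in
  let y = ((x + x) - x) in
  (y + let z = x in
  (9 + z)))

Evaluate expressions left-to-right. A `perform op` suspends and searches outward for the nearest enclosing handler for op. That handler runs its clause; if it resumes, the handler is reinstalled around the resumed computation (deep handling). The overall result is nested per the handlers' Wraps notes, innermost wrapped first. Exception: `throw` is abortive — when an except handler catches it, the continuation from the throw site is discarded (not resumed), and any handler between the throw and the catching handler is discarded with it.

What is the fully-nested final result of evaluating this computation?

Answer: (20, (9, 0, 3))

Working:
tell(9) @ H0 ⇒ log+=9
tell(0) @ H0 ⇒ log+=0
ask @ H2 ⇒ 3
tell(3) @ H0 ⇒ log+=3
H0 returns (20, (9, 0, 3))
H1 returns (20, (9, 0, 3))
H2 returns (20, (9, 0, 3))
= (20, (9, 0, 3))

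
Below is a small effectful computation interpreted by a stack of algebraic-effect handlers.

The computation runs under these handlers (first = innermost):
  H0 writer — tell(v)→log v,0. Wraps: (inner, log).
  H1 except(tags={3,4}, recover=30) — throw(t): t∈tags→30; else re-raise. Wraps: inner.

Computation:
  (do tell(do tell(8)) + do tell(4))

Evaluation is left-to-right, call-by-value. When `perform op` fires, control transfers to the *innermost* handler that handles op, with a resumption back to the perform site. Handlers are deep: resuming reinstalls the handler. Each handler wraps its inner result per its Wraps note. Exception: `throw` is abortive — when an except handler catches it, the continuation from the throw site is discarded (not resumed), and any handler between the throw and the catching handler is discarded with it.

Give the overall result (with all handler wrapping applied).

Working:
tell(8) @ H0 ⇒ log+=8
tell(0) @ H0 ⇒ log+=0
tell(4) @ H0 ⇒ log+=4
H0 returns (0, (8, 0, 4))
H1 returns (0, (8, 0, 4))
= (0, (8, 0, 4))

Answer: (0, (8, 0, 4))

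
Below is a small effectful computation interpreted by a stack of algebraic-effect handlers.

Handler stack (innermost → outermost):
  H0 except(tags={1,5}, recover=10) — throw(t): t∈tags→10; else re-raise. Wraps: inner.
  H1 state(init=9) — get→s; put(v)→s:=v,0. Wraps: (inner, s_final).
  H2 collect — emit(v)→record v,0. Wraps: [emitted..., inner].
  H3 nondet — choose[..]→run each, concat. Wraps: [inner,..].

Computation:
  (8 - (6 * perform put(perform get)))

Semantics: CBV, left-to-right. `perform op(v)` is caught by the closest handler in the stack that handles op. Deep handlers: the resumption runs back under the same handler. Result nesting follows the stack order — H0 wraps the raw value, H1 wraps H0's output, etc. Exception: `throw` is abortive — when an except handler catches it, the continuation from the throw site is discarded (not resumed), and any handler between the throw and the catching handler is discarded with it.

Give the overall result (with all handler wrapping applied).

Answer: [[(8, 9)]]

Step-by-step:
get @ H1 ⇒ 9
put(9) @ H1 ⇒ s:=9
H0 returns 8
H1 returns (8, 9)
H2 returns [(8, 9)]
H3 returns [[(8, 9)]]
= [[(8, 9)]]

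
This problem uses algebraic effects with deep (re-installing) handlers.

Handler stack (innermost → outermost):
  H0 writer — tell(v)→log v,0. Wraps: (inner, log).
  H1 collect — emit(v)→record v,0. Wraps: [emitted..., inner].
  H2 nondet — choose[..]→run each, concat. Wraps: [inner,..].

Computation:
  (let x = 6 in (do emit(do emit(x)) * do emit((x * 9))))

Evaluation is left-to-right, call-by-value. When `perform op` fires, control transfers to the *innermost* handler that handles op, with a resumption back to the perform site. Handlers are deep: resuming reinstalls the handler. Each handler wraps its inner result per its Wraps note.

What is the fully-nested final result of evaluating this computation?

Answer: [[6, 0, 54, (0, ())]]

Working:
emit(6) @ H1 ⇒ out+=6
emit(0) @ H1 ⇒ out+=0
emit(54) @ H1 ⇒ out+=54
H0 returns (0, ())
H1 returns [6, 0, 54, (0, ())]
H2 returns [[6, 0, 54, (0, ())]]
= [[6, 0, 54, (0, ())]]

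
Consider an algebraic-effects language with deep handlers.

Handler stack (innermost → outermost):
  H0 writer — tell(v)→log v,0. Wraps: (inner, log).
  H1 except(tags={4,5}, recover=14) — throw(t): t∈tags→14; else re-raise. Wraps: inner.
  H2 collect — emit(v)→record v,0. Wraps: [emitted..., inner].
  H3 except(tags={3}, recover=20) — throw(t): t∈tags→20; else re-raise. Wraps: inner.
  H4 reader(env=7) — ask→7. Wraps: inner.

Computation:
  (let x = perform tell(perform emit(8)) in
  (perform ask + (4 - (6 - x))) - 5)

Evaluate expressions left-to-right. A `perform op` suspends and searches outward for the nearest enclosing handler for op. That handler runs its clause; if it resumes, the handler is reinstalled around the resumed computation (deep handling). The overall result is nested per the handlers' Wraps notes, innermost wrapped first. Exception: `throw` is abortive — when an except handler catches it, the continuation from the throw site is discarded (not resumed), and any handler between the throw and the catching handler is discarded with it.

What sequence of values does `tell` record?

Evaluation trace:
emit(8) @ H2 ⇒ out+=8
tell(0) @ H0 ⇒ log+=0
ask @ H4 ⇒ 7
H0 returns (0, (0))
H1 returns (0, (0))
H2 returns [8, (0, (0))]
H3 returns [8, (0, (0))]
H4 returns [8, (0, (0))]
= [8, (0, (0))]

Answer: (0)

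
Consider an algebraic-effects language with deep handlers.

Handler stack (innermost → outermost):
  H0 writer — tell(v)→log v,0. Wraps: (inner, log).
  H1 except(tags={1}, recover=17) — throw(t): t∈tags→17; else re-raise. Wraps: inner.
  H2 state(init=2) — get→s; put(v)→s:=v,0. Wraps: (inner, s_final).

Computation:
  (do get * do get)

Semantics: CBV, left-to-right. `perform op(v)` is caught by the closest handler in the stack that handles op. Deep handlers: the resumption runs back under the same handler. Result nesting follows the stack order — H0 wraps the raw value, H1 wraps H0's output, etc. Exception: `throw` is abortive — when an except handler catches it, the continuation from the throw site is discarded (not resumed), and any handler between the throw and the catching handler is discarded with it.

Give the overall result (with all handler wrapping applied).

Working:
get @ H2 ⇒ 2
get @ H2 ⇒ 2
H0 returns (4, ())
H1 returns (4, ())
H2 returns ((4, ()), 2)
= ((4, ()), 2)

Answer: ((4, ()), 2)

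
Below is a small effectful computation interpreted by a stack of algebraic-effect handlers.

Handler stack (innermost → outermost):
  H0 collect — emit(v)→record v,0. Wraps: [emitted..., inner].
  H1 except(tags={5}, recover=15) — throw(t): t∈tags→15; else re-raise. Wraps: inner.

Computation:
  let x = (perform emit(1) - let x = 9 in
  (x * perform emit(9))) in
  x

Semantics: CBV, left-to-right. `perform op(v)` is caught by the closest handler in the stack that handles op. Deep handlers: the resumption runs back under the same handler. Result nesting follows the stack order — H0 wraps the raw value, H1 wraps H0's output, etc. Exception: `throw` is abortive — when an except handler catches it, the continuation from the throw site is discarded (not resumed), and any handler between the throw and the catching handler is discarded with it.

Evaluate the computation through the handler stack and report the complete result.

Answer: [1, 9, 0]

Step-by-step:
emit(1) @ H0 ⇒ out+=1
emit(9) @ H0 ⇒ out+=9
H0 returns [1, 9, 0]
H1 returns [1, 9, 0]
= [1, 9, 0]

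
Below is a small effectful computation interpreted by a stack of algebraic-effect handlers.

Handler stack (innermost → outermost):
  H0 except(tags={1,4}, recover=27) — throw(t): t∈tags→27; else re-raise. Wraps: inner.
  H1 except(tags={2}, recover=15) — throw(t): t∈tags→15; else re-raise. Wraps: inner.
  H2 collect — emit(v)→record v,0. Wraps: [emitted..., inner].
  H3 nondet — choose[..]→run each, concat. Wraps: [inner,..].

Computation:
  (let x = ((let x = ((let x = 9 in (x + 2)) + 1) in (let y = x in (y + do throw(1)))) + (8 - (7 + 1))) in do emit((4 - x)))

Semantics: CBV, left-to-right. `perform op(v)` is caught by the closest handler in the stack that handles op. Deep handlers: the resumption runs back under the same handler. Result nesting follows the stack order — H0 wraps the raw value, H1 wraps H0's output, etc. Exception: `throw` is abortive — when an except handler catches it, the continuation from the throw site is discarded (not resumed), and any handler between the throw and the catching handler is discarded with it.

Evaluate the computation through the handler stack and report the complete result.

Working:
throw(1) @ H0 caught ⇒ 27
H1 returns 27
H2 returns [27]
H3 returns [[27]]
= [[27]]

Answer: [[27]]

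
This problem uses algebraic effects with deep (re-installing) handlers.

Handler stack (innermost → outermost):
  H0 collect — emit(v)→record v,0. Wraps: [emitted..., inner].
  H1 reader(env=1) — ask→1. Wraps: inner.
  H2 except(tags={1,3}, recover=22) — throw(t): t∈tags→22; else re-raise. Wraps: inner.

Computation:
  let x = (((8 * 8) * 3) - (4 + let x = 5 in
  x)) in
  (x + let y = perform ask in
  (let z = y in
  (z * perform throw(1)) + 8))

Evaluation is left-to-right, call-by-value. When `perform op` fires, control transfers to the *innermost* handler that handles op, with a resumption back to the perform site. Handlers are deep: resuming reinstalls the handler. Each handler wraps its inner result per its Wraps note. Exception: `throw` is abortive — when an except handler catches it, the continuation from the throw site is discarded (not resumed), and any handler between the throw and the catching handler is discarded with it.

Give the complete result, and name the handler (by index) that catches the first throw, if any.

Evaluation trace:
ask @ H1 ⇒ 1
throw(1) @ H2 caught ⇒ 22
= 22

Answer: 22 ; first throw caught by: H2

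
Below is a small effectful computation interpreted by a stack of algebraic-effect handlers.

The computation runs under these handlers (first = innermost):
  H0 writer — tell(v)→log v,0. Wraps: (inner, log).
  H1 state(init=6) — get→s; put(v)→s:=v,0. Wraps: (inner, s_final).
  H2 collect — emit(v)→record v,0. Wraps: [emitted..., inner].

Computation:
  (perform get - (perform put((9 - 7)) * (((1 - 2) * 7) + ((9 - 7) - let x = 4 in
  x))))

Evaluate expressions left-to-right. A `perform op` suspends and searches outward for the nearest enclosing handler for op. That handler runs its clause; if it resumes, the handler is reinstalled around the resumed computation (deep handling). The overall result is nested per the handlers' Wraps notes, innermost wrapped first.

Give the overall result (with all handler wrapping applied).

Answer: [((6, ()), 2)]

Working:
get @ H1 ⇒ 6
put(2) @ H1 ⇒ s:=2
H0 returns (6, ())
H1 returns ((6, ()), 2)
H2 returns [((6, ()), 2)]
= [((6, ()), 2)]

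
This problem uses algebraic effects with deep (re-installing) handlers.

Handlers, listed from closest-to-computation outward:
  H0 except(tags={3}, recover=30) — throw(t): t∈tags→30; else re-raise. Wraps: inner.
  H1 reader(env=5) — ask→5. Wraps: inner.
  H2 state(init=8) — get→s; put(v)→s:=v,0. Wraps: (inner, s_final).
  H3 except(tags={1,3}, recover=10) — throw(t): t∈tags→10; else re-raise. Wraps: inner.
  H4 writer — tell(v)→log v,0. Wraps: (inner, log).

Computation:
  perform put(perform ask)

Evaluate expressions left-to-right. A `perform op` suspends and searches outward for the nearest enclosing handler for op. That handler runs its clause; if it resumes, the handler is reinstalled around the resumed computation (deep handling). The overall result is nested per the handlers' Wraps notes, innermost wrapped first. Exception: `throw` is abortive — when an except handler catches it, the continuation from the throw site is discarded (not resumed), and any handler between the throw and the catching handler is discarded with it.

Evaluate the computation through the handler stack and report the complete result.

Evaluation trace:
ask @ H1 ⇒ 5
put(5) @ H2 ⇒ s:=5
H0 returns 0
H1 returns 0
H2 returns (0, 5)
H3 returns (0, 5)
H4 returns ((0, 5), ())
= ((0, 5), ())

Answer: ((0, 5), ())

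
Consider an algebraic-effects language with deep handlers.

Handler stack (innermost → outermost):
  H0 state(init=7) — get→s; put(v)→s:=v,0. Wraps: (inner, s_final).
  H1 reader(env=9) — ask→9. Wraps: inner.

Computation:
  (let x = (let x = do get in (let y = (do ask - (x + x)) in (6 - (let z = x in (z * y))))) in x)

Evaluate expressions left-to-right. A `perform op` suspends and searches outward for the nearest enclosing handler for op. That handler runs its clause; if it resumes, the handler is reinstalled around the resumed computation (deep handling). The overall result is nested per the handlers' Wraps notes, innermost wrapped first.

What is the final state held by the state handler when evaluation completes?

Answer: 7

Step-by-step:
get @ H0 ⇒ 7
ask @ H1 ⇒ 9
H0 returns (41, 7)
H1 returns (41, 7)
= (41, 7)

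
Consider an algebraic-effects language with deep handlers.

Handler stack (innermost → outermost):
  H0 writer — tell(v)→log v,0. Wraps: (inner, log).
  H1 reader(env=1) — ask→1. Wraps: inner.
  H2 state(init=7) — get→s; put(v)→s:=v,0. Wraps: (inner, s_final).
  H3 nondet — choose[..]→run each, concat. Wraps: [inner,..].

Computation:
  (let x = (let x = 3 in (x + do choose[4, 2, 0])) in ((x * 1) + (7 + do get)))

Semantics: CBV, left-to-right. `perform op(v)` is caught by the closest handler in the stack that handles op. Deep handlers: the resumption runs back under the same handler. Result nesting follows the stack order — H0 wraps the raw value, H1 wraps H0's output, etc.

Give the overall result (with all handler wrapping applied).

Answer: [((21, ()), 7), ((19, ()), 7), ((17, ()), 7)]

Evaluation trace:
choose[4, 2, 0] @ H3
  branch[0] choose=4:
    get @ H2 ⇒ 7
    H0 returns (21, ())
    H1 returns (21, ())
    H2 returns ((21, ()), 7)
    H3 returns [((21, ()), 7)]
  branch[1] choose=2:
    get @ H2 ⇒ 7
    H0 returns (19, ())
    H1 returns (19, ())
    H2 returns ((19, ()), 7)
    H3 returns [((19, ()), 7)]
  branch[2] choose=0:
    get @ H2 ⇒ 7
    H0 returns (17, ())
    H1 returns (17, ())
    H2 returns ((17, ()), 7)
    H3 returns [((17, ()), 7)]
= [((21, ()), 7), ((19, ()), 7), ((17, ()), 7)]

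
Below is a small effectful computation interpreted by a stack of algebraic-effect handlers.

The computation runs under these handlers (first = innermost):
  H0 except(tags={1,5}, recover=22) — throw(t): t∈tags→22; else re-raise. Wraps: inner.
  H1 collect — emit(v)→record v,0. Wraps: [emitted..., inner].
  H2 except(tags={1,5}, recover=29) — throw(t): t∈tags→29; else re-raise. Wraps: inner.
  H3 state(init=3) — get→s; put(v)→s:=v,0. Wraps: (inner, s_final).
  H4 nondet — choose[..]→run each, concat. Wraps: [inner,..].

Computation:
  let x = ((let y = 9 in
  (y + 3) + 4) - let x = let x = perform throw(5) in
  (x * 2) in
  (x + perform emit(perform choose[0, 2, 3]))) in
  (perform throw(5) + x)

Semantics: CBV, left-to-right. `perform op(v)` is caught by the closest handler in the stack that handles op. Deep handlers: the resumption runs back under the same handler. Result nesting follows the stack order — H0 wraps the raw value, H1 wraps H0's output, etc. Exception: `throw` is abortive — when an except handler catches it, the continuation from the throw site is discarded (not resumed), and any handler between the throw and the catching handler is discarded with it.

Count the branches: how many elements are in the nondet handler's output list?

Answer: 1

Step-by-step:
throw(5) @ H0 caught ⇒ 22
H1 returns [22]
H2 returns [22]
H3 returns ([22], 3)
H4 returns [([22], 3)]
= [([22], 3)]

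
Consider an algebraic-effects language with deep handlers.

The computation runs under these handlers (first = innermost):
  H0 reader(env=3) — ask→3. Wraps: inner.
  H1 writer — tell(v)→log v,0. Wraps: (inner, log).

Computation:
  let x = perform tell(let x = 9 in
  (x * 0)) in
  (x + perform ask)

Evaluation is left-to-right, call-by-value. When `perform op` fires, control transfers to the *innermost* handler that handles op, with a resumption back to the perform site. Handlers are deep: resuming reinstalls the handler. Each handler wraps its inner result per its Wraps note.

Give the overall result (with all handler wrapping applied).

Step-by-step:
tell(0) @ H1 ⇒ log+=0
ask @ H0 ⇒ 3
H0 returns 3
H1 returns (3, (0))
= (3, (0))

Answer: (3, (0))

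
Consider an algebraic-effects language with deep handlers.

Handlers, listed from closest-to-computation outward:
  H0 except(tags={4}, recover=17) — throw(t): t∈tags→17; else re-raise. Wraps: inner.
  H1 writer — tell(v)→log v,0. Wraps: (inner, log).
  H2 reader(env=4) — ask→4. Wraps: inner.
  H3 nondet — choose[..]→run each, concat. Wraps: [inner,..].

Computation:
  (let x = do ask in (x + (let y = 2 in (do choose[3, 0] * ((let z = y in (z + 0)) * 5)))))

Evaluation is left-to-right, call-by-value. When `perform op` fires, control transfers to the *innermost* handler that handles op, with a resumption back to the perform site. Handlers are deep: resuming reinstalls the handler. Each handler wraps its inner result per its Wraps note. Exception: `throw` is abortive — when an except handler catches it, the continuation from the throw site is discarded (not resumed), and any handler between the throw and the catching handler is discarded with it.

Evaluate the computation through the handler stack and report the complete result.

Evaluation trace:
ask @ H2 ⇒ 4
choose[3, 0] @ H3
  branch[0] choose=3:
    H0 returns 34
    H1 returns (34, ())
    H2 returns (34, ())
    H3 returns [(34, ())]
  branch[1] choose=0:
    H0 returns 4
    H1 returns (4, ())
    H2 returns (4, ())
    H3 returns [(4, ())]
= [(34, ()), (4, ())]

Answer: [(34, ()), (4, ())]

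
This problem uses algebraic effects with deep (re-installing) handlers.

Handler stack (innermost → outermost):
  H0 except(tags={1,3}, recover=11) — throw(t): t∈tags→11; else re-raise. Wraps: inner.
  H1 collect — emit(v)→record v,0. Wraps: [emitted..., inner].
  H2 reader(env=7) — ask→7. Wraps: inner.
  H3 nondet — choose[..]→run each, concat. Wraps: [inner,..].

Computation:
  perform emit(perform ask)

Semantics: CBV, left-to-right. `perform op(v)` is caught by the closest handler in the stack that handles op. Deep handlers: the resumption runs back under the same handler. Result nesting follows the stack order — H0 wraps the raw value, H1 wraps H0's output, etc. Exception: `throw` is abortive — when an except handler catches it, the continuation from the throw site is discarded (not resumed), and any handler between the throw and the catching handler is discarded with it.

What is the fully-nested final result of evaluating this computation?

Answer: [[7, 0]]

Step-by-step:
ask @ H2 ⇒ 7
emit(7) @ H1 ⇒ out+=7
H0 returns 0
H1 returns [7, 0]
H2 returns [7, 0]
H3 returns [[7, 0]]
= [[7, 0]]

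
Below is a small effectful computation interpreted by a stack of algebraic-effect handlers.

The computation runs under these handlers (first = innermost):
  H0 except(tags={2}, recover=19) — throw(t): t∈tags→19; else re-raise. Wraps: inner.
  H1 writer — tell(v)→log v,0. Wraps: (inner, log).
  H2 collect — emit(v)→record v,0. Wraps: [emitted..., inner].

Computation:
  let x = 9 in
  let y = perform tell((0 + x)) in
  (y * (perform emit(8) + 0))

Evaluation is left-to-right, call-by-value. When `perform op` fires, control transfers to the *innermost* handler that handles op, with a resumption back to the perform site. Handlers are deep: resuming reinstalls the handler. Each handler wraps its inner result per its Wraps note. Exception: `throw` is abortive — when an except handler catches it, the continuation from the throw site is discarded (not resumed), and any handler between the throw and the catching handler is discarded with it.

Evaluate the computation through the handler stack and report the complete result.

Step-by-step:
tell(9) @ H1 ⇒ log+=9
emit(8) @ H2 ⇒ out+=8
H0 returns 0
H1 returns (0, (9))
H2 returns [8, (0, (9))]
= [8, (0, (9))]

Answer: [8, (0, (9))]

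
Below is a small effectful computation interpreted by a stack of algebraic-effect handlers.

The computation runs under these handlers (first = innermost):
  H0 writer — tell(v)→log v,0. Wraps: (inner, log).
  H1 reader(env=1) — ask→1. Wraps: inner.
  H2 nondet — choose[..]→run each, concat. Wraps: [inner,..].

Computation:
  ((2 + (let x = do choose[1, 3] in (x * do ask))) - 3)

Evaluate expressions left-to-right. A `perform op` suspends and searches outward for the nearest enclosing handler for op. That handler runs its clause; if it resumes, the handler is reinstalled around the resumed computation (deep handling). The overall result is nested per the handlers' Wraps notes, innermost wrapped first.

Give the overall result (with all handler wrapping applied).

Answer: [(0, ()), (2, ())]

Working:
choose[1, 3] @ H2
  branch[0] choose=1:
    ask @ H1 ⇒ 1
    H0 returns (0, ())
    H1 returns (0, ())
    H2 returns [(0, ())]
  branch[1] choose=3:
    ask @ H1 ⇒ 1
    H0 returns (2, ())
    H1 returns (2, ())
    H2 returns [(2, ())]
= [(0, ()), (2, ())]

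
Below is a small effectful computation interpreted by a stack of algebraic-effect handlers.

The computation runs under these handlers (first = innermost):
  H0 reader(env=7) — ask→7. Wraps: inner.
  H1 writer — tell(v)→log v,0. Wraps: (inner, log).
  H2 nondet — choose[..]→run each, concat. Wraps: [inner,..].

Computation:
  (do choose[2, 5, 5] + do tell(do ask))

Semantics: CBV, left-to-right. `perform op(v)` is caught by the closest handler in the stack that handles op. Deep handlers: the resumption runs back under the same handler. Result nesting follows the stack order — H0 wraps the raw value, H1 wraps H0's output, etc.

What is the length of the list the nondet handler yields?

Working:
choose[2, 5, 5] @ H2
  branch[0] choose=2:
    ask @ H0 ⇒ 7
    tell(7) @ H1 ⇒ log+=7
    H0 returns 2
    H1 returns (2, (7))
    H2 returns [(2, (7))]
  branch[1] choose=5:
    ask @ H0 ⇒ 7
    tell(7) @ H1 ⇒ log+=7
    H0 returns 5
    H1 returns (5, (7))
    H2 returns [(5, (7))]
  branch[2] choose=5:
    ask @ H0 ⇒ 7
    tell(7) @ H1 ⇒ log+=7
    H0 returns 5
    H1 returns (5, (7))
    H2 returns [(5, (7))]
= [(2, (7)), (5, (7)), (5, (7))]

Answer: 3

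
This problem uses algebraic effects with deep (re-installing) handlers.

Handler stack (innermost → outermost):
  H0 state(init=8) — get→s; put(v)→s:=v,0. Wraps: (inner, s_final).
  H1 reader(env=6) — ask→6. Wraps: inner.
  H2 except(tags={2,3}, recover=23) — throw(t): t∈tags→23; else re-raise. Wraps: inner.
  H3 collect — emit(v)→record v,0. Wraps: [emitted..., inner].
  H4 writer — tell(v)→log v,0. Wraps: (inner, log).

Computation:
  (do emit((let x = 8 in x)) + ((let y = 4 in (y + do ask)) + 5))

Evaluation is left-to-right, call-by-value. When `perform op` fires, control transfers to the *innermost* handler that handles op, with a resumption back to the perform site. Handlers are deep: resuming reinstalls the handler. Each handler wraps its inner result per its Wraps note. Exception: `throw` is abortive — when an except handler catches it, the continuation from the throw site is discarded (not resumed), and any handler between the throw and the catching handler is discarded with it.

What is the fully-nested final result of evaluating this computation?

Evaluation trace:
emit(8) @ H3 ⇒ out+=8
ask @ H1 ⇒ 6
H0 returns (15, 8)
H1 returns (15, 8)
H2 returns (15, 8)
H3 returns [8, (15, 8)]
H4 returns ([8, (15, 8)], ())
= ([8, (15, 8)], ())

Answer: ([8, (15, 8)], ())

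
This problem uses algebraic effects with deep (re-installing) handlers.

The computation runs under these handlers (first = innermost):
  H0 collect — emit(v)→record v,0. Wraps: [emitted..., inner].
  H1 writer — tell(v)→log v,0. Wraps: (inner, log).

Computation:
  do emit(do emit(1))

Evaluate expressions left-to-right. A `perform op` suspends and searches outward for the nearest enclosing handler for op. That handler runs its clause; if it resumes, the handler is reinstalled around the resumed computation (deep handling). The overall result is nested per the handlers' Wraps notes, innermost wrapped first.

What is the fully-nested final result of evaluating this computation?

Working:
emit(1) @ H0 ⇒ out+=1
emit(0) @ H0 ⇒ out+=0
H0 returns [1, 0, 0]
H1 returns ([1, 0, 0], ())
= ([1, 0, 0], ())

Answer: ([1, 0, 0], ())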